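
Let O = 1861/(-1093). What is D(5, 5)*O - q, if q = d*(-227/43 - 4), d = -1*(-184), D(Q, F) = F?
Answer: 79843573/46999 ≈ 1698.8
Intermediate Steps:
O = -1861/1093 (O = 1861*(-1/1093) = -1861/1093 ≈ -1.7027)
d = 184
q = -73416/43 (q = 184*(-227/43 - 4) = 184*(-399/43) = -73416/43 ≈ -1707.3)
D(5, 5)*O - q = 5*(-1861/1093) - 1*(-73416/43) = -9305/1093 + 73416/43 = 79843573/46999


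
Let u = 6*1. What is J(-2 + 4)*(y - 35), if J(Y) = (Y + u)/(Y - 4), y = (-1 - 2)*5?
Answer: 200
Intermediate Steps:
u = 6
y = -15 (y = -3*5 = -15)
J(Y) = (6 + Y)/(-4 + Y) (J(Y) = (Y + 6)/(Y - 4) = (6 + Y)/(-4 + Y))
J(-2 + 4)*(y - 35) = ((6 + (-2 + 4))/(-4 + (-2 + 4)))*(-15 - 35) = ((6 + 2)/(-4 + 2))*(-50) = (8/(-2))*(-50) = -1/2*8*(-50) = -4*(-50) = 200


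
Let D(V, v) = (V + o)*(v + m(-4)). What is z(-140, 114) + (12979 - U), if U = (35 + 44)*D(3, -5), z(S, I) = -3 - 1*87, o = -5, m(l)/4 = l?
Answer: 9571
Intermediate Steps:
m(l) = 4*l
D(V, v) = (-16 + v)*(-5 + V) (D(V, v) = (V - 5)*(v + 4*(-4)) = (-5 + V)*(v - 16) = (-5 + V)*(-16 + v) = (-16 + v)*(-5 + V))
z(S, I) = -90 (z(S, I) = -3 - 87 = -90)
U = 3318 (U = (35 + 44)*(80 - 16*3 - 5*(-5) + 3*(-5)) = 79*(80 - 48 + 25 - 15) = 79*42 = 3318)
z(-140, 114) + (12979 - U) = -90 + (12979 - 1*3318) = -90 + (12979 - 3318) = -90 + 9661 = 9571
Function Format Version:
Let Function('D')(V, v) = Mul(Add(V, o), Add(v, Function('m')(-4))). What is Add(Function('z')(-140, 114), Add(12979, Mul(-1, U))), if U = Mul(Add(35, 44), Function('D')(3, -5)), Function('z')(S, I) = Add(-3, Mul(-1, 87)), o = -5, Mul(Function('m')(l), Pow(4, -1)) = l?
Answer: 9571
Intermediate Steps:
Function('m')(l) = Mul(4, l)
Function('D')(V, v) = Mul(Add(-16, v), Add(-5, V)) (Function('D')(V, v) = Mul(Add(V, -5), Add(v, Mul(4, -4))) = Mul(Add(-5, V), Add(v, -16)) = Mul(Add(-5, V), Add(-16, v)) = Mul(Add(-16, v), Add(-5, V)))
Function('z')(S, I) = -90 (Function('z')(S, I) = Add(-3, -87) = -90)
U = 3318 (U = Mul(Add(35, 44), Add(80, Mul(-16, 3), Mul(-5, -5), Mul(3, -5))) = Mul(79, Add(80, -48, 25, -15)) = Mul(79, 42) = 3318)
Add(Function('z')(-140, 114), Add(12979, Mul(-1, U))) = Add(-90, Add(12979, Mul(-1, 3318))) = Add(-90, Add(12979, -3318)) = Add(-90, 9661) = 9571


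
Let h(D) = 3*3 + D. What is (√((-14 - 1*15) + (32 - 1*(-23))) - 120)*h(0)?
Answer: -1080 + 9*√26 ≈ -1034.1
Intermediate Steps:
h(D) = 9 + D
(√((-14 - 1*15) + (32 - 1*(-23))) - 120)*h(0) = (√((-14 - 1*15) + (32 - 1*(-23))) - 120)*(9 + 0) = (√((-14 - 15) + (32 + 23)) - 120)*9 = (√(-29 + 55) - 120)*9 = (√26 - 120)*9 = (-120 + √26)*9 = -1080 + 9*√26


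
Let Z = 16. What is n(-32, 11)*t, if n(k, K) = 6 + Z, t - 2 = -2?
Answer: 0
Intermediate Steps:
t = 0 (t = 2 - 2 = 0)
n(k, K) = 22 (n(k, K) = 6 + 16 = 22)
n(-32, 11)*t = 22*0 = 0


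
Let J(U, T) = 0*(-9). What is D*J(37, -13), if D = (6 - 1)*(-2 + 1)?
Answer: 0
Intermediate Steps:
J(U, T) = 0
D = -5 (D = 5*(-1) = -5)
D*J(37, -13) = -5*0 = 0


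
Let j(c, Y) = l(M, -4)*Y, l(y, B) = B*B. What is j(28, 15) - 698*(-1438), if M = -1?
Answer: 1003964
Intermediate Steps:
l(y, B) = B²
j(c, Y) = 16*Y (j(c, Y) = (-4)²*Y = 16*Y)
j(28, 15) - 698*(-1438) = 16*15 - 698*(-1438) = 240 + 1003724 = 1003964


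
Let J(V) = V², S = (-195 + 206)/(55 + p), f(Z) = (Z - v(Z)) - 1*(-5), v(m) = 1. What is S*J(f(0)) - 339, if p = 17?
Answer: -3029/9 ≈ -336.56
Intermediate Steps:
f(Z) = 4 + Z (f(Z) = (Z - 1*1) - 1*(-5) = (Z - 1) + 5 = (-1 + Z) + 5 = 4 + Z)
S = 11/72 (S = (-195 + 206)/(55 + 17) = 11/72 ≈ 0.15278)
S*J(f(0)) - 339 = 11*(4 + 0)²/72 - 339 = (11/72)*4² - 339 = (11/72)*16 - 339 = 22/9 - 339 = -3029/9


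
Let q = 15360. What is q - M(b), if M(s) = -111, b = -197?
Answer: 15471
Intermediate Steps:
q - M(b) = 15360 - 1*(-111) = 15360 + 111 = 15471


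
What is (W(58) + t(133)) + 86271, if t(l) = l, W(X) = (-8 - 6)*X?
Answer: 85592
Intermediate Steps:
W(X) = -14*X
(W(58) + t(133)) + 86271 = (-14*58 + 133) + 86271 = (-812 + 133) + 86271 = -679 + 86271 = 85592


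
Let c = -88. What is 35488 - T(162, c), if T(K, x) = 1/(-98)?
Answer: 3477825/98 ≈ 35488.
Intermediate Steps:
T(K, x) = -1/98
35488 - T(162, c) = 35488 - 1*(-1/98) = 35488 + 1/98 = 3477825/98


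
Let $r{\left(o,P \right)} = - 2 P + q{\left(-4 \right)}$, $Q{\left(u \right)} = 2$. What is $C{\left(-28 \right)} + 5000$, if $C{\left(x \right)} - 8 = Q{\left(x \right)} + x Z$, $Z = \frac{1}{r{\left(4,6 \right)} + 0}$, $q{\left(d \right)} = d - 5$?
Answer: $\frac{15034}{3} \approx 5011.3$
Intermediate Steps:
$q{\left(d \right)} = -5 + d$ ($q{\left(d \right)} = d - 5 = -5 + d$)
$r{\left(o,P \right)} = -9 - 2 P$ ($r{\left(o,P \right)} = - 2 P - 9 = -9 - 2 P$)
$Z = - \frac{1}{21}$ ($Z = \frac{1}{\left(-9 - 12\right) + 0} = \frac{1}{-21 + 0} = \frac{1}{-21} = - \frac{1}{21} \approx -0.047619$)
$C{\left(x \right)} = 10 - \frac{x}{21}$ ($C{\left(x \right)} = 8 + \left(2 + x \left(- \frac{1}{21}\right)\right) = 8 - \left(-2 + \frac{x}{21}\right) = 10 - \frac{x}{21}$)
$C{\left(-28 \right)} + 5000 = \left(10 - - \frac{4}{3}\right) + 5000 = \left(10 + \frac{4}{3}\right) + 5000 = \frac{34}{3} + 5000 = \frac{15034}{3}$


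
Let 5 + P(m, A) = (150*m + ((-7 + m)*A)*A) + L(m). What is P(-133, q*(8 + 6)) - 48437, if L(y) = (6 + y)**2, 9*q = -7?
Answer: -5577863/81 ≈ -68863.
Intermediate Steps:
q = -7/9 (q = (1/9)*(-7) = -7/9 ≈ -0.77778)
P(m, A) = -5 + (6 + m)**2 + 150*m + A**2*(-7 + m) (P(m, A) = -5 + ((150*m + ((-7 + m)*A)*A) + (6 + m)**2) = -5 + ((150*m + (A*(-7 + m))*A) + (6 + m)**2) = -5 + ((150*m + A**2*(-7 + m)) + (6 + m)**2) = -5 + ((6 + m)**2 + 150*m + A**2*(-7 + m)) = -5 + (6 + m)**2 + 150*m + A**2*(-7 + m))
P(-133, q*(8 + 6)) - 48437 = (31 + (-133)**2 - 7*49*(8 + 6)**2/81 + 162*(-133) - 133*49*(8 + 6)**2/81) - 48437 = (31 + 17689 - 7*(-7/9*14)**2 - 21546 - 133*(-7/9*14)**2) - 48437 = (31 + 17689 - 7*(-98/9)**2 - 21546 - 133*(-98/9)**2) - 48437 = (31 + 17689 - 7*9604/81 - 21546 - 133*9604/81) - 48437 = (31 + 17689 - 67228/81 - 21546 - 1277332/81) - 48437 = -1654466/81 - 48437 = -5577863/81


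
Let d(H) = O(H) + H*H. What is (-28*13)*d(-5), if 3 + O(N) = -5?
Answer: -6188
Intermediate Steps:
O(N) = -8 (O(N) = -3 - 5 = -8)
d(H) = -8 + H**2 (d(H) = -8 + H*H = -8 + H**2)
(-28*13)*d(-5) = (-28*13)*(-8 + (-5)**2) = -364*(-8 + 25) = -364*17 = -6188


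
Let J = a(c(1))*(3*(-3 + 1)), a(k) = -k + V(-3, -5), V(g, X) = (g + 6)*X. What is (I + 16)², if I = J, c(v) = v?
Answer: 12544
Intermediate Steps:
V(g, X) = X*(6 + g) (V(g, X) = (6 + g)*X = X*(6 + g))
a(k) = -15 - k (a(k) = -k - 5*(6 - 3) = -k - 5*3 = -k - 15 = -15 - k)
J = 96 (J = (-15 - 1*1)*(3*(-3 + 1)) = (-15 - 1)*(3*(-2)) = -16*(-6) = 96)
I = 96
(I + 16)² = (96 + 16)² = 112² = 12544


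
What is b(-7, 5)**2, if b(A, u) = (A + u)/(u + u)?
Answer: 1/25 ≈ 0.040000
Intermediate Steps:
b(A, u) = (A + u)/(2*u) (b(A, u) = (A + u)/((2*u)) = (A + u)*(1/(2*u)) = (A + u)/(2*u))
b(-7, 5)**2 = ((1/2)*(-7 + 5)/5)**2 = ((1/2)*(1/5)*(-2))**2 = (-1/5)**2 = 1/25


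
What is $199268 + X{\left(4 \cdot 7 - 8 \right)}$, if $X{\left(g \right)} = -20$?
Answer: $199248$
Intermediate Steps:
$199268 + X{\left(4 \cdot 7 - 8 \right)} = 199268 - 20 = 199248$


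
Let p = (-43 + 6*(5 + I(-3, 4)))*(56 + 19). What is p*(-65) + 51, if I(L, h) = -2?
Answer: 121926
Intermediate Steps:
p = -1875 (p = (-43 + 6*(5 - 2))*(56 + 19) = (-43 + 6*3)*75 = (-43 + 18)*75 = -25*75 = -1875)
p*(-65) + 51 = -1875*(-65) + 51 = 121875 + 51 = 121926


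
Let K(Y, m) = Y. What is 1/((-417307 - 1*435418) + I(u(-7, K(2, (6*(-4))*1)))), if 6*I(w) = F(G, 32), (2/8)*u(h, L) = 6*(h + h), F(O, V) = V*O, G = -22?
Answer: -3/2558527 ≈ -1.1725e-6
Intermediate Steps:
F(O, V) = O*V
u(h, L) = 48*h (u(h, L) = 4*(6*(h + h)) = 4*(6*(2*h)) = 4*(12*h) = 48*h)
I(w) = -352/3 (I(w) = (-22*32)/6 = (1/6)*(-704) = -352/3)
1/((-417307 - 1*435418) + I(u(-7, K(2, (6*(-4))*1)))) = 1/((-417307 - 1*435418) - 352/3) = 1/((-417307 - 435418) - 352/3) = 1/(-852725 - 352/3) = 1/(-2558527/3) = -3/2558527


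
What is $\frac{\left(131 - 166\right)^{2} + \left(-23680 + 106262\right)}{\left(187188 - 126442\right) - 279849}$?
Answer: $- \frac{83807}{219103} \approx -0.3825$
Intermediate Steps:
$\frac{\left(131 - 166\right)^{2} + \left(-23680 + 106262\right)}{\left(187188 - 126442\right) - 279849} = \frac{\left(-35\right)^{2} + 82582}{\left(187188 - 126442\right) - 279849} = \frac{1225 + 82582}{\left(187188 - 126442\right) - 279849} = \frac{83807}{60746 - 279849} = \frac{83807}{-219103} = 83807 \left(- \frac{1}{219103}\right) = - \frac{83807}{219103}$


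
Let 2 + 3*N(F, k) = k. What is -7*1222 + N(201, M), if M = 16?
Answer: -25648/3 ≈ -8549.3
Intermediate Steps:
N(F, k) = -⅔ + k/3
-7*1222 + N(201, M) = -7*1222 + (-⅔ + (⅓)*16) = -8554 + (-⅔ + 16/3) = -8554 + 14/3 = -25648/3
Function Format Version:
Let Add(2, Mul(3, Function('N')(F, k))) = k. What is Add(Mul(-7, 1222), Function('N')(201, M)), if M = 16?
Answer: Rational(-25648, 3) ≈ -8549.3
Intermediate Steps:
Function('N')(F, k) = Add(Rational(-2, 3), Mul(Rational(1, 3), k))
Add(Mul(-7, 1222), Function('N')(201, M)) = Add(Mul(-7, 1222), Add(Rational(-2, 3), Mul(Rational(1, 3), 16))) = Add(-8554, Add(Rational(-2, 3), Rational(16, 3))) = Add(-8554, Rational(14, 3)) = Rational(-25648, 3)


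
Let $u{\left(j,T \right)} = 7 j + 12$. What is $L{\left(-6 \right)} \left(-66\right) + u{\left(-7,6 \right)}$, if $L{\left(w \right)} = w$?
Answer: $359$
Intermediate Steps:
$u{\left(j,T \right)} = 12 + 7 j$
$L{\left(-6 \right)} \left(-66\right) + u{\left(-7,6 \right)} = \left(-6\right) \left(-66\right) + \left(12 + 7 \left(-7\right)\right) = 396 + \left(12 - 49\right) = 396 - 37 = 359$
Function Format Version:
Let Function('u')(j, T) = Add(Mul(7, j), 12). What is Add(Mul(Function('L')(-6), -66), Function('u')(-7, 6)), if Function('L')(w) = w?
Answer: 359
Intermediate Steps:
Function('u')(j, T) = Add(12, Mul(7, j))
Add(Mul(Function('L')(-6), -66), Function('u')(-7, 6)) = Add(Mul(-6, -66), Add(12, Mul(7, -7))) = Add(396, Add(12, -49)) = Add(396, -37) = 359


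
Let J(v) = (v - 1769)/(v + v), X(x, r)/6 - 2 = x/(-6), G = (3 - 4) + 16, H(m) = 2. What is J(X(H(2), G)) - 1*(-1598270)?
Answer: 31963641/20 ≈ 1.5982e+6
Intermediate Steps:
G = 15 (G = -1 + 16 = 15)
X(x, r) = 12 - x (X(x, r) = 12 + 6*(x/(-6)) = 12 + 6*(x*(-⅙)) = 12 + 6*(-x/6) = 12 - x)
J(v) = (-1769 + v)/(2*v) (J(v) = (-1769 + v)/((2*v)) = (-1769 + v)*(1/(2*v)) = (-1769 + v)/(2*v))
J(X(H(2), G)) - 1*(-1598270) = (-1769 + (12 - 1*2))/(2*(12 - 1*2)) - 1*(-1598270) = (-1769 + (12 - 2))/(2*(12 - 2)) + 1598270 = (½)*(-1769 + 10)/10 + 1598270 = (½)*(⅒)*(-1759) + 1598270 = -1759/20 + 1598270 = 31963641/20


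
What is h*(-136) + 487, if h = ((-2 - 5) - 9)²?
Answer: -34329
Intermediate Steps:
h = 256 (h = (-7 - 9)² = (-16)² = 256)
h*(-136) + 487 = 256*(-136) + 487 = -34816 + 487 = -34329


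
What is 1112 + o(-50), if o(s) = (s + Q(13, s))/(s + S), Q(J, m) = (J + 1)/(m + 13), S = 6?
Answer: 453050/407 ≈ 1113.1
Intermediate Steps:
Q(J, m) = (1 + J)/(13 + m)
o(s) = (s + 14/(13 + s))/(6 + s) (o(s) = (s + (1 + 13)/(13 + s))/(s + 6) = (s + 14/(13 + s))/(6 + s))
1112 + o(-50) = 1112 + (14 - 50*(13 - 50))/((6 - 50)*(13 - 50)) = 1112 + (14 - 50*(-37))/(-44*(-37)) = 1112 - 1/44*(-1/37)*(14 + 1850) = 1112 - 1/44*(-1/37)*1864 = 1112 + 466/407 = 453050/407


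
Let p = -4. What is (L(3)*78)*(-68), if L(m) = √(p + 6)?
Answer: -5304*√2 ≈ -7501.0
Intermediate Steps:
L(m) = √2 (L(m) = √(-4 + 6) = √2)
(L(3)*78)*(-68) = (√2*78)*(-68) = (78*√2)*(-68) = -5304*√2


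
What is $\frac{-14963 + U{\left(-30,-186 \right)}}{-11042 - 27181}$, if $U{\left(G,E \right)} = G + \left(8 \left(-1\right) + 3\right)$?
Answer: $\frac{14998}{38223} \approx 0.39238$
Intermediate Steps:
$U{\left(G,E \right)} = -5 + G$ ($U{\left(G,E \right)} = G + \left(-8 + 3\right) = G - 5 = -5 + G$)
$\frac{-14963 + U{\left(-30,-186 \right)}}{-11042 - 27181} = \frac{-14963 - 35}{-11042 - 27181} = \frac{-14963 - 35}{-38223} = \left(-14998\right) \left(- \frac{1}{38223}\right) = \frac{14998}{38223}$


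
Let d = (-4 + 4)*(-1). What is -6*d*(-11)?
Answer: 0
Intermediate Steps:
d = 0 (d = 0*(-1) = 0)
-6*d*(-11) = -6*0*(-11) = 0*(-11) = 0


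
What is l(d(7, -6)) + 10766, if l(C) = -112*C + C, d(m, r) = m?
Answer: 9989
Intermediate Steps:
l(C) = -111*C
l(d(7, -6)) + 10766 = -111*7 + 10766 = -777 + 10766 = 9989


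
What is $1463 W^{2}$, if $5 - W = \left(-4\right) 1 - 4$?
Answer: $247247$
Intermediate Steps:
$W = 13$ ($W = 5 - \left(\left(-4\right) 1 - 4\right) = 5 - \left(-4 - 4\right) = 5 - -8 = 5 + 8 = 13$)
$1463 W^{2} = 1463 \cdot 13^{2} = 1463 \cdot 169 = 247247$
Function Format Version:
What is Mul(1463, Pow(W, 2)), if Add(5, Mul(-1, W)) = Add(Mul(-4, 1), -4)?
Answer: 247247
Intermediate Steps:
W = 13 (W = Add(5, Mul(-1, Add(Mul(-4, 1), -4))) = Add(5, Mul(-1, Add(-4, -4))) = Add(5, Mul(-1, -8)) = Add(5, 8) = 13)
Mul(1463, Pow(W, 2)) = Mul(1463, Pow(13, 2)) = Mul(1463, 169) = 247247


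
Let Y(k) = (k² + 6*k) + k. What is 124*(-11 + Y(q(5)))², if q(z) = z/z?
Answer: 1116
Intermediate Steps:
q(z) = 1
Y(k) = k² + 7*k
124*(-11 + Y(q(5)))² = 124*(-11 + 1*(7 + 1))² = 124*(-11 + 1*8)² = 124*(-11 + 8)² = 124*(-3)² = 124*9 = 1116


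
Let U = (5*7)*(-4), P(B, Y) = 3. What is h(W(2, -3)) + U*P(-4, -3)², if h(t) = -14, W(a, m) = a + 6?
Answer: -1274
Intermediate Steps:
W(a, m) = 6 + a
U = -140 (U = 35*(-4) = -140)
h(W(2, -3)) + U*P(-4, -3)² = -14 - 140*3² = -14 - 140*9 = -14 - 1260 = -1274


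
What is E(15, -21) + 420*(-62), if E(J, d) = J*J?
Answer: -25815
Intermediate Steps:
E(J, d) = J²
E(15, -21) + 420*(-62) = 15² + 420*(-62) = 225 - 26040 = -25815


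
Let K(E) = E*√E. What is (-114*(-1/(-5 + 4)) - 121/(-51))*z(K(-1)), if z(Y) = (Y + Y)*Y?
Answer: 11386/51 ≈ 223.25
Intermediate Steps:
K(E) = E^(3/2)
z(Y) = 2*Y² (z(Y) = (2*Y)*Y = 2*Y²)
(-114*(-1/(-5 + 4)) - 121/(-51))*z(K(-1)) = (-114*(-1/(-5 + 4)) - 121/(-51))*(2*((-1)^(3/2))²) = (-114/((-1*(-1))) - 121*(-1/51))*(2*(-I)²) = (-114/1 + 121/51)*(2*(-1)) = (-114*1 + 121/51)*(-2) = (-114 + 121/51)*(-2) = -5693/51*(-2) = 11386/51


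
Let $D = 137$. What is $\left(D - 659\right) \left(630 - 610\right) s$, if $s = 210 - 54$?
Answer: $-1628640$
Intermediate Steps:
$s = 156$ ($s = 210 - 54 = 156$)
$\left(D - 659\right) \left(630 - 610\right) s = \left(137 - 659\right) \left(630 - 610\right) 156 = \left(-522\right) 20 \cdot 156 = \left(-10440\right) 156 = -1628640$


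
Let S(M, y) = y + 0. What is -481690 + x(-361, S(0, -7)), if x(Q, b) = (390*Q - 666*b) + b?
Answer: -617825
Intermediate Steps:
S(M, y) = y
x(Q, b) = -665*b + 390*Q (x(Q, b) = (-666*b + 390*Q) + b = -665*b + 390*Q)
-481690 + x(-361, S(0, -7)) = -481690 + (-665*(-7) + 390*(-361)) = -481690 + (4655 - 140790) = -481690 - 136135 = -617825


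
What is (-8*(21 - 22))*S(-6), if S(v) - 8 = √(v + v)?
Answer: 64 + 16*I*√3 ≈ 64.0 + 27.713*I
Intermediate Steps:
S(v) = 8 + √2*√v (S(v) = 8 + √(v + v) = 8 + √(2*v) = 8 + √2*√v)
(-8*(21 - 22))*S(-6) = (-8*(21 - 22))*(8 + √2*√(-6)) = (-8*(-1))*(8 + √2*(I*√6)) = 8*(8 + 2*I*√3) = 64 + 16*I*√3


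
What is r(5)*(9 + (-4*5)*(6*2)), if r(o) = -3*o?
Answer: 3465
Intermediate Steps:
r(5)*(9 + (-4*5)*(6*2)) = (-3*5)*(9 + (-4*5)*(6*2)) = -15*(9 - 20*12) = -15*(9 - 240) = -15*(-231) = 3465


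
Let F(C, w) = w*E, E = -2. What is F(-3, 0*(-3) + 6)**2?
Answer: 144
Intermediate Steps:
F(C, w) = -2*w (F(C, w) = w*(-2) = -2*w)
F(-3, 0*(-3) + 6)**2 = (-2*(0*(-3) + 6))**2 = (-2*(0 + 6))**2 = (-2*6)**2 = (-12)**2 = 144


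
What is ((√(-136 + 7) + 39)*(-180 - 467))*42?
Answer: -1059786 - 27174*I*√129 ≈ -1.0598e+6 - 3.0864e+5*I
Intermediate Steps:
((√(-136 + 7) + 39)*(-180 - 467))*42 = ((√(-129) + 39)*(-647))*42 = ((I*√129 + 39)*(-647))*42 = ((39 + I*√129)*(-647))*42 = (-25233 - 647*I*√129)*42 = -1059786 - 27174*I*√129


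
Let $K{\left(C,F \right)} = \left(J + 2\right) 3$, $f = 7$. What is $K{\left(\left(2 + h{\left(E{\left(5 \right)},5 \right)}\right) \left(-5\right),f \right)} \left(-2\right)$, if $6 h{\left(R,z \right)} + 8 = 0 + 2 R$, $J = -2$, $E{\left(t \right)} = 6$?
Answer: $0$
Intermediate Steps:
$h{\left(R,z \right)} = - \frac{4}{3} + \frac{R}{3}$ ($h{\left(R,z \right)} = - \frac{4}{3} + \frac{0 + 2 R}{6} = - \frac{4}{3} + \frac{2 R}{6} = - \frac{4}{3} + \frac{R}{3}$)
$K{\left(C,F \right)} = 0$ ($K{\left(C,F \right)} = \left(-2 + 2\right) 3 = 0 \cdot 3 = 0$)
$K{\left(\left(2 + h{\left(E{\left(5 \right)},5 \right)}\right) \left(-5\right),f \right)} \left(-2\right) = 0 \left(-2\right) = 0$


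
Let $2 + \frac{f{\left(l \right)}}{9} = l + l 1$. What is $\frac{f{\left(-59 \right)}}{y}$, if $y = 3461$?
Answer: $- \frac{1080}{3461} \approx -0.31205$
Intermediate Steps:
$f{\left(l \right)} = -18 + 18 l$ ($f{\left(l \right)} = -18 + 9 \left(l + l 1\right) = -18 + 9 \left(l + l\right) = -18 + 9 \cdot 2 l = -18 + 18 l$)
$\frac{f{\left(-59 \right)}}{y} = \frac{-18 + 18 \left(-59\right)}{3461} = \left(-18 - 1062\right) \frac{1}{3461} = \left(-1080\right) \frac{1}{3461} = - \frac{1080}{3461}$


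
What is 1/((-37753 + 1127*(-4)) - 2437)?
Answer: -1/44698 ≈ -2.2372e-5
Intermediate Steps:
1/((-37753 + 1127*(-4)) - 2437) = 1/((-37753 - 4508) - 2437) = 1/(-42261 - 2437) = 1/(-44698) = -1/44698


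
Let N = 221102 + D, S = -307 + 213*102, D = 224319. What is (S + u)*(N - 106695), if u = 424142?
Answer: 150923095286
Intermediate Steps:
S = 21419 (S = -307 + 21726 = 21419)
N = 445421 (N = 221102 + 224319 = 445421)
(S + u)*(N - 106695) = (21419 + 424142)*(445421 - 106695) = 445561*338726 = 150923095286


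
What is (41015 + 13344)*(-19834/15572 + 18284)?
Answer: 7737965979213/7786 ≈ 9.9383e+8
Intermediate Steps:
(41015 + 13344)*(-19834/15572 + 18284) = 54359*(-19834*1/15572 + 18284) = 54359*(-9917/7786 + 18284) = 54359*(142349307/7786) = 7737965979213/7786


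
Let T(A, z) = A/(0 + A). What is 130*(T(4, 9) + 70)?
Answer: 9230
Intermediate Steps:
T(A, z) = 1 (T(A, z) = A/A = 1)
130*(T(4, 9) + 70) = 130*(1 + 70) = 130*71 = 9230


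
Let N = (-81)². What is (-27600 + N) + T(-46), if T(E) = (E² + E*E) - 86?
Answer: -16893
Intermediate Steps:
T(E) = -86 + 2*E² (T(E) = (E² + E²) - 86 = 2*E² - 86 = -86 + 2*E²)
N = 6561
(-27600 + N) + T(-46) = (-27600 + 6561) + (-86 + 2*(-46)²) = -21039 + (-86 + 2*2116) = -21039 + (-86 + 4232) = -21039 + 4146 = -16893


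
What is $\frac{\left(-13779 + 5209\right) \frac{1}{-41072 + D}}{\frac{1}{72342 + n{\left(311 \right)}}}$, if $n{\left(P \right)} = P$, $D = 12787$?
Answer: $\frac{124527242}{5657} \approx 22013.0$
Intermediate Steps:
$\frac{\left(-13779 + 5209\right) \frac{1}{-41072 + D}}{\frac{1}{72342 + n{\left(311 \right)}}} = \frac{\left(-13779 + 5209\right) \frac{1}{-41072 + 12787}}{\frac{1}{72342 + 311}} = \frac{\left(-8570\right) \frac{1}{-28285}}{\frac{1}{72653}} = \left(-8570\right) \left(- \frac{1}{28285}\right) \frac{1}{\frac{1}{72653}} = \frac{1714}{5657} \cdot 72653 = \frac{124527242}{5657}$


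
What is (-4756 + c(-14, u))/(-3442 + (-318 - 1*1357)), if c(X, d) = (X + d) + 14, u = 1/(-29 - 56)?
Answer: 404261/434945 ≈ 0.92945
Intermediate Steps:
u = -1/85 (u = 1/(-85) = -1/85 ≈ -0.011765)
c(X, d) = 14 + X + d
(-4756 + c(-14, u))/(-3442 + (-318 - 1*1357)) = (-4756 + (14 - 14 - 1/85))/(-3442 + (-318 - 1*1357)) = (-4756 - 1/85)/(-3442 + (-318 - 1357)) = -404261/(85*(-3442 - 1675)) = -404261/85/(-5117) = -404261/85*(-1/5117) = 404261/434945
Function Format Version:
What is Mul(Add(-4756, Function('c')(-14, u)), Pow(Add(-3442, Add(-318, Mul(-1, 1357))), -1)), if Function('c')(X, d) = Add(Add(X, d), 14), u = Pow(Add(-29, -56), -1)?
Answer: Rational(404261, 434945) ≈ 0.92945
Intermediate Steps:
u = Rational(-1, 85) (u = Pow(-85, -1) = Rational(-1, 85) ≈ -0.011765)
Function('c')(X, d) = Add(14, X, d)
Mul(Add(-4756, Function('c')(-14, u)), Pow(Add(-3442, Add(-318, Mul(-1, 1357))), -1)) = Mul(Add(-4756, Add(14, -14, Rational(-1, 85))), Pow(Add(-3442, Add(-318, Mul(-1, 1357))), -1)) = Mul(Add(-4756, Rational(-1, 85)), Pow(Add(-3442, Add(-318, -1357)), -1)) = Mul(Rational(-404261, 85), Pow(Add(-3442, -1675), -1)) = Mul(Rational(-404261, 85), Pow(-5117, -1)) = Mul(Rational(-404261, 85), Rational(-1, 5117)) = Rational(404261, 434945)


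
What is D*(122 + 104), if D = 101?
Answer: 22826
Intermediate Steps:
D*(122 + 104) = 101*(122 + 104) = 101*226 = 22826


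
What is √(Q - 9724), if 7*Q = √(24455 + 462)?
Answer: √(-476476 + 7*√24917)/7 ≈ 98.496*I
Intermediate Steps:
Q = √24917/7 (Q = √(24455 + 462)/7 = √24917/7 ≈ 22.550)
√(Q - 9724) = √(√24917/7 - 9724) = √(-9724 + √24917/7)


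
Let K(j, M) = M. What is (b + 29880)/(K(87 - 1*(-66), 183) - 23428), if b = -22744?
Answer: -7136/23245 ≈ -0.30699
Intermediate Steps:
(b + 29880)/(K(87 - 1*(-66), 183) - 23428) = (-22744 + 29880)/(183 - 23428) = 7136/(-23245) = 7136*(-1/23245) = -7136/23245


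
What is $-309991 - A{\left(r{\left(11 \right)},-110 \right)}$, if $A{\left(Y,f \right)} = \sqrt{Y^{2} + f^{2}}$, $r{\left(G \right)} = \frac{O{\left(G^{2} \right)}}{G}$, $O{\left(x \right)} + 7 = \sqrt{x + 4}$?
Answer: $-309991 - \frac{\sqrt{1464274 - 70 \sqrt{5}}}{11} \approx -3.101 \cdot 10^{5}$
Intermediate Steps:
$O{\left(x \right)} = -7 + \sqrt{4 + x}$ ($O{\left(x \right)} = -7 + \sqrt{x + 4} = -7 + \sqrt{4 + x}$)
$r{\left(G \right)} = \frac{-7 + \sqrt{4 + G^{2}}}{G}$
$-309991 - A{\left(r{\left(11 \right)},-110 \right)} = -309991 - \sqrt{\left(\frac{-7 + \sqrt{4 + 11^{2}}}{11}\right)^{2} + \left(-110\right)^{2}} = -309991 - \sqrt{\left(\frac{-7 + \sqrt{4 + 121}}{11}\right)^{2} + 12100} = -309991 - \sqrt{\left(\frac{-7 + \sqrt{125}}{11}\right)^{2} + 12100} = -309991 - \sqrt{\left(\frac{-7 + 5 \sqrt{5}}{11}\right)^{2} + 12100} = -309991 - \sqrt{\left(- \frac{7}{11} + \frac{5 \sqrt{5}}{11}\right)^{2} + 12100} = -309991 - \sqrt{12100 + \left(- \frac{7}{11} + \frac{5 \sqrt{5}}{11}\right)^{2}}$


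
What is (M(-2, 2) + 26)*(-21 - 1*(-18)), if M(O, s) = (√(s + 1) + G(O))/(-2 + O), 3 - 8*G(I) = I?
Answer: -2481/32 + 3*√3/4 ≈ -76.232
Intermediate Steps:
G(I) = 3/8 - I/8
M(O, s) = (3/8 + √(1 + s) - O/8)/(-2 + O) (M(O, s) = (√(s + 1) + (3/8 - O/8))/(-2 + O) = (√(1 + s) + (3/8 - O/8))/(-2 + O) = (3/8 + √(1 + s) - O/8)/(-2 + O))
(M(-2, 2) + 26)*(-21 - 1*(-18)) = ((3 - 1*(-2) + 8*√(1 + 2))/(8*(-2 - 2)) + 26)*(-21 - 1*(-18)) = ((⅛)*(3 + 2 + 8*√3)/(-4) + 26)*(-21 + 18) = ((⅛)*(-¼)*(5 + 8*√3) + 26)*(-3) = ((-5/32 - √3/4) + 26)*(-3) = (827/32 - √3/4)*(-3) = -2481/32 + 3*√3/4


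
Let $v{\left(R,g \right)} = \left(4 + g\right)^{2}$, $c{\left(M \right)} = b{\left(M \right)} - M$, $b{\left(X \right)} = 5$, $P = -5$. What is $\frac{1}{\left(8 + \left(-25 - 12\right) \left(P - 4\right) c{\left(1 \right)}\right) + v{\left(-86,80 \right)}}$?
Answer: $\frac{1}{8396} \approx 0.0001191$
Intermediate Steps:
$c{\left(M \right)} = 5 - M$
$\frac{1}{\left(8 + \left(-25 - 12\right) \left(P - 4\right) c{\left(1 \right)}\right) + v{\left(-86,80 \right)}} = \frac{1}{\left(8 + \left(-25 - 12\right) \left(-5 - 4\right) \left(5 - 1\right)\right) + \left(4 + 80\right)^{2}} = \frac{1}{\left(8 + \left(-37\right) \left(-9\right) \left(5 - 1\right)\right) + 84^{2}} = \frac{1}{\left(8 + 333 \cdot 4\right) + 7056} = \frac{1}{\left(8 + 1332\right) + 7056} = \frac{1}{1340 + 7056} = \frac{1}{8396}$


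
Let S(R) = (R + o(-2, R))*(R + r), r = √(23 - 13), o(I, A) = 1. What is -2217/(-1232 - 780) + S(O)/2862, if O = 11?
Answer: 1101773/959724 + 2*√10/477 ≈ 1.1613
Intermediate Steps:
r = √10 ≈ 3.1623
S(R) = (1 + R)*(R + √10) (S(R) = (R + 1)*(R + √10) = (1 + R)*(R + √10))
-2217/(-1232 - 780) + S(O)/2862 = -2217/(-1232 - 780) + (11 + √10 + 11² + 11*√10)/2862 = -2217/(-2012) + (11 + √10 + 121 + 11*√10)*(1/2862) = -2217*(-1/2012) + (132 + 12*√10)*(1/2862) = 2217/2012 + (22/477 + 2*√10/477) = 1101773/959724 + 2*√10/477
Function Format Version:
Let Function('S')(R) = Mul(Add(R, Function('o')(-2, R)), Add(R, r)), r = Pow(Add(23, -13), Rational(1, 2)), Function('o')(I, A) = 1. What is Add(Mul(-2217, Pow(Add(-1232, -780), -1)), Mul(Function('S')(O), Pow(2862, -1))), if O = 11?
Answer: Add(Rational(1101773, 959724), Mul(Rational(2, 477), Pow(10, Rational(1, 2)))) ≈ 1.1613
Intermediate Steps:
r = Pow(10, Rational(1, 2)) ≈ 3.1623
Function('S')(R) = Mul(Add(1, R), Add(R, Pow(10, Rational(1, 2)))) (Function('S')(R) = Mul(Add(R, 1), Add(R, Pow(10, Rational(1, 2)))) = Mul(Add(1, R), Add(R, Pow(10, Rational(1, 2)))))
Add(Mul(-2217, Pow(Add(-1232, -780), -1)), Mul(Function('S')(O), Pow(2862, -1))) = Add(Mul(-2217, Pow(Add(-1232, -780), -1)), Mul(Add(11, Pow(10, Rational(1, 2)), Pow(11, 2), Mul(11, Pow(10, Rational(1, 2)))), Pow(2862, -1))) = Add(Mul(-2217, Pow(-2012, -1)), Mul(Add(11, Pow(10, Rational(1, 2)), 121, Mul(11, Pow(10, Rational(1, 2)))), Rational(1, 2862))) = Add(Mul(-2217, Rational(-1, 2012)), Mul(Add(132, Mul(12, Pow(10, Rational(1, 2)))), Rational(1, 2862))) = Add(Rational(2217, 2012), Add(Rational(22, 477), Mul(Rational(2, 477), Pow(10, Rational(1, 2))))) = Add(Rational(1101773, 959724), Mul(Rational(2, 477), Pow(10, Rational(1, 2))))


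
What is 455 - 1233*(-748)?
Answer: 922739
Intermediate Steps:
455 - 1233*(-748) = 455 + 922284 = 922739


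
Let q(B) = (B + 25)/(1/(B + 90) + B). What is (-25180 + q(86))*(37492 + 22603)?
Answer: -22904014801780/15137 ≈ -1.5131e+9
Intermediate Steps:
q(B) = (25 + B)/(B + 1/(90 + B)) (q(B) = (25 + B)/(1/(90 + B) + B) = (25 + B)/(B + 1/(90 + B)))
(-25180 + q(86))*(37492 + 22603) = (-25180 + (2250 + 86² + 115*86)/(1 + 86² + 90*86))*(37492 + 22603) = (-25180 + (2250 + 7396 + 9890)/(1 + 7396 + 7740))*60095 = (-25180 + 19536/15137)*60095 = -381130124/15137*60095 = -22904014801780/15137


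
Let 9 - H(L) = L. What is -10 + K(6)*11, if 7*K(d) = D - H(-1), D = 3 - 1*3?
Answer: -180/7 ≈ -25.714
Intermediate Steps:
H(L) = 9 - L
D = 0 (D = 3 - 3 = 0)
K(d) = -10/7 (K(d) = (0 - (9 - 1*(-1)))/7 = (0 - (9 + 1))/7 = (0 - 1*10)/7 = (0 - 10)/7 = (⅐)*(-10) = -10/7)
-10 + K(6)*11 = -10 - 10/7*11 = -10 - 110/7 = -180/7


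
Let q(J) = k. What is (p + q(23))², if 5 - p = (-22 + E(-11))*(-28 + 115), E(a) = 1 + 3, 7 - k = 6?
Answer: 2471184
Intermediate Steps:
k = 1 (k = 7 - 1*6 = 7 - 6 = 1)
q(J) = 1
E(a) = 4
p = 1571 (p = 5 - (-22 + 4)*(-28 + 115) = 5 - (-18)*87 = 5 - 1*(-1566) = 5 + 1566 = 1571)
(p + q(23))² = (1571 + 1)² = 1572² = 2471184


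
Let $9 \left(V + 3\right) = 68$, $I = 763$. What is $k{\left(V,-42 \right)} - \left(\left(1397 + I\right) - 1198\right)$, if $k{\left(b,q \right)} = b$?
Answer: $- \frac{8617}{9} \approx -957.44$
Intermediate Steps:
$V = \frac{41}{9}$ ($V = -3 + \frac{1}{9} \cdot 68 = -3 + \frac{68}{9} = \frac{41}{9} \approx 4.5556$)
$k{\left(V,-42 \right)} - \left(\left(1397 + I\right) - 1198\right) = \frac{41}{9} - \left(\left(1397 + 763\right) - 1198\right) = \frac{41}{9} - \left(2160 - 1198\right) = \frac{41}{9} - 962 = - \frac{8617}{9}$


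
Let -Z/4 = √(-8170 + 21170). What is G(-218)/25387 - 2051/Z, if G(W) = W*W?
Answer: 47524/25387 + 2051*√130/5200 ≈ 6.3691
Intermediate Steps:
G(W) = W²
Z = -40*√130 (Z = -4*√(-8170 + 21170) = -40*√130 ≈ -456.07)
G(-218)/25387 - 2051/Z = (-218)²/25387 - 2051*(-√130/5200) = 47524*(1/25387) - (-2051)*√130/5200 = 47524/25387 + 2051*√130/5200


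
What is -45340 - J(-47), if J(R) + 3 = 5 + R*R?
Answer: -47551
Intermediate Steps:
J(R) = 2 + R**2 (J(R) = -3 + (5 + R*R) = -3 + (5 + R**2) = 2 + R**2)
-45340 - J(-47) = -45340 - (2 + (-47)**2) = -45340 - (2 + 2209) = -45340 - 1*2211 = -45340 - 2211 = -47551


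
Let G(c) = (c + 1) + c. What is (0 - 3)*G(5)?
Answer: -33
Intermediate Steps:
G(c) = 1 + 2*c (G(c) = (1 + c) + c = 1 + 2*c)
(0 - 3)*G(5) = (0 - 3)*(1 + 2*5) = -3*(1 + 10) = -3*11 = -33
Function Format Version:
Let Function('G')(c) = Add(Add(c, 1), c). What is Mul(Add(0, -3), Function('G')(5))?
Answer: -33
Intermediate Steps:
Function('G')(c) = Add(1, Mul(2, c)) (Function('G')(c) = Add(Add(1, c), c) = Add(1, Mul(2, c)))
Mul(Add(0, -3), Function('G')(5)) = Mul(Add(0, -3), Add(1, Mul(2, 5))) = Mul(-3, Add(1, 10)) = Mul(-3, 11) = -33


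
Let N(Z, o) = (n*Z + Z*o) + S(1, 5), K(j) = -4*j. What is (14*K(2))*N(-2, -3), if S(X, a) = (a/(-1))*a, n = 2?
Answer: 2576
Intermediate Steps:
S(X, a) = -a**2 (S(X, a) = (a*(-1))*a = (-a)*a = -a**2)
N(Z, o) = -25 + 2*Z + Z*o (N(Z, o) = (2*Z + Z*o) - 1*5**2 = (2*Z + Z*o) - 1*25 = (2*Z + Z*o) - 25 = -25 + 2*Z + Z*o)
(14*K(2))*N(-2, -3) = (14*(-4*2))*(-25 + 2*(-2) - 2*(-3)) = (14*(-8))*(-25 - 4 + 6) = -112*(-23) = 2576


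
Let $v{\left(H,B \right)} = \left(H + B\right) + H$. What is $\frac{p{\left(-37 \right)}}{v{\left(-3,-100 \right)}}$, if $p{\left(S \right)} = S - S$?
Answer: $0$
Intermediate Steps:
$p{\left(S \right)} = 0$
$v{\left(H,B \right)} = B + 2 H$ ($v{\left(H,B \right)} = \left(B + H\right) + H = B + 2 H$)
$\frac{p{\left(-37 \right)}}{v{\left(-3,-100 \right)}} = \frac{0}{-100 + 2 \left(-3\right)} = \frac{0}{-100 - 6} = \frac{0}{-106} = 0 \left(- \frac{1}{106}\right) = 0$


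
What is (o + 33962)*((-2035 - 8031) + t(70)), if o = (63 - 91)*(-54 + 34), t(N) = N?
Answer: -345081912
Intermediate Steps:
o = 560 (o = -28*(-20) = 560)
(o + 33962)*((-2035 - 8031) + t(70)) = (560 + 33962)*((-2035 - 8031) + 70) = 34522*(-10066 + 70) = 34522*(-9996) = -345081912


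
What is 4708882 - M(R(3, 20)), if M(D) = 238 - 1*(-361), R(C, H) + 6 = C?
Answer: 4708283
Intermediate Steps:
R(C, H) = -6 + C
M(D) = 599 (M(D) = 238 + 361 = 599)
4708882 - M(R(3, 20)) = 4708882 - 1*599 = 4708882 - 599 = 4708283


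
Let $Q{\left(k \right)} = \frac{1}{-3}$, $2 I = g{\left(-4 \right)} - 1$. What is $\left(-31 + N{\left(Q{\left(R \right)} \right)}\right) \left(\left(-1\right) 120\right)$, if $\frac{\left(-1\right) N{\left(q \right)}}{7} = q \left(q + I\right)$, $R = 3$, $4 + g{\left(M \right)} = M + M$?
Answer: $\frac{16900}{3} \approx 5633.3$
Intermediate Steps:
$g{\left(M \right)} = -4 + 2 M$ ($g{\left(M \right)} = -4 + \left(M + M\right) = -4 + 2 M$)
$I = - \frac{13}{2}$ ($I = \frac{\left(-4 + 2 \left(-4\right)\right) - 1}{2} = \frac{\left(-4 - 8\right) - 1}{2} = \frac{-12 - 1}{2} = \frac{1}{2} \left(-13\right) = - \frac{13}{2} \approx -6.5$)
$Q{\left(k \right)} = - \frac{1}{3}$
$N{\left(q \right)} = - 7 q \left(- \frac{13}{2} + q\right)$ ($N{\left(q \right)} = - 7 q \left(q - \frac{13}{2}\right) = - 7 q \left(- \frac{13}{2} + q\right)$)
$\left(-31 + N{\left(Q{\left(R \right)} \right)}\right) \left(\left(-1\right) 120\right) = \left(-31 + \frac{7}{2} \left(- \frac{1}{3}\right) \left(13 - - \frac{2}{3}\right)\right) \left(\left(-1\right) 120\right) = \left(-31 + \frac{7}{2} \left(- \frac{1}{3}\right) \left(13 + \frac{2}{3}\right)\right) \left(-120\right) = \left(-31 + \frac{7}{2} \left(- \frac{1}{3}\right) \frac{41}{3}\right) \left(-120\right) = \left(-31 - \frac{287}{18}\right) \left(-120\right) = \left(- \frac{845}{18}\right) \left(-120\right) = \frac{16900}{3}$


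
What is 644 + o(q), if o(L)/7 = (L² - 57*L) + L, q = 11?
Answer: -2821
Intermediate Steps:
o(L) = -392*L + 7*L² (o(L) = 7*((L² - 57*L) + L) = 7*(L² - 56*L) = -392*L + 7*L²)
644 + o(q) = 644 + 7*11*(-56 + 11) = 644 + 7*11*(-45) = 644 - 3465 = -2821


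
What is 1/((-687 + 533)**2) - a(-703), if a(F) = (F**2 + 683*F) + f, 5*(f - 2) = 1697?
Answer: -1707718007/118580 ≈ -14401.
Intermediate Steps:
f = 1707/5 (f = 2 + (1/5)*1697 = 2 + 1697/5 = 1707/5 ≈ 341.40)
a(F) = 1707/5 + F**2 + 683*F (a(F) = (F**2 + 683*F) + 1707/5 = 1707/5 + F**2 + 683*F)
1/((-687 + 533)**2) - a(-703) = 1/((-687 + 533)**2) - (1707/5 + (-703)**2 + 683*(-703)) = 1/((-154)**2) - (1707/5 + 494209 - 480149) = 1/23716 - 1*72007/5 = 1/23716 - 72007/5 = -1707718007/118580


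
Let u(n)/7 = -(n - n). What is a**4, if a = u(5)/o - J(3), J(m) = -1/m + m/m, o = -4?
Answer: 16/81 ≈ 0.19753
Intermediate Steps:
J(m) = 1 - 1/m (J(m) = -1/m + 1 = 1 - 1/m)
u(n) = 0 (u(n) = 7*(-(n - n)) = 7*(-1*0) = 7*0 = 0)
a = -2/3 (a = 0/(-4) - (-1 + 3)/3 = 0*(-1/4) - 2/3 = 0 - 1*2/3 = 0 - 2/3 = -2/3 ≈ -0.66667)
a**4 = (-2/3)**4 = 16/81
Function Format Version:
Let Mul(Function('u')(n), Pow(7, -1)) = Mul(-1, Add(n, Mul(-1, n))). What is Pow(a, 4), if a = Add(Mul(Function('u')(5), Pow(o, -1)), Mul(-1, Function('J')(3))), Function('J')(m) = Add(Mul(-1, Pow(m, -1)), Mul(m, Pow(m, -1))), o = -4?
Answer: Rational(16, 81) ≈ 0.19753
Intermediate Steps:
Function('J')(m) = Add(1, Mul(-1, Pow(m, -1))) (Function('J')(m) = Add(Mul(-1, Pow(m, -1)), 1) = Add(1, Mul(-1, Pow(m, -1))))
Function('u')(n) = 0 (Function('u')(n) = Mul(7, Mul(-1, Add(n, Mul(-1, n)))) = Mul(7, Mul(-1, 0)) = Mul(7, 0) = 0)
a = Rational(-2, 3) (a = Add(Mul(0, Pow(-4, -1)), Mul(-1, Mul(Pow(3, -1), Add(-1, 3)))) = Add(Mul(0, Rational(-1, 4)), Mul(-1, Mul(Rational(1, 3), 2))) = Add(0, Mul(-1, Rational(2, 3))) = Add(0, Rational(-2, 3)) = Rational(-2, 3) ≈ -0.66667)
Pow(a, 4) = Pow(Rational(-2, 3), 4) = Rational(16, 81)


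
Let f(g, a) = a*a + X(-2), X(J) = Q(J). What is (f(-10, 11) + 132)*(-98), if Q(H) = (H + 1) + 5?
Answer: -25186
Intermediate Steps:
Q(H) = 6 + H (Q(H) = (1 + H) + 5 = 6 + H)
X(J) = 6 + J
f(g, a) = 4 + a**2 (f(g, a) = a*a + (6 - 2) = a**2 + 4 = 4 + a**2)
(f(-10, 11) + 132)*(-98) = ((4 + 11**2) + 132)*(-98) = ((4 + 121) + 132)*(-98) = (125 + 132)*(-98) = 257*(-98) = -25186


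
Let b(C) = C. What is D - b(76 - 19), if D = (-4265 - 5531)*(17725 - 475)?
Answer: -168981057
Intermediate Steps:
D = -168981000 (D = -9796*17250 = -168981000)
D - b(76 - 19) = -168981000 - (76 - 19) = -168981000 - 1*57 = -168981000 - 57 = -168981057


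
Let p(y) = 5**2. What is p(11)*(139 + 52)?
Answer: 4775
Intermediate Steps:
p(y) = 25
p(11)*(139 + 52) = 25*(139 + 52) = 25*191 = 4775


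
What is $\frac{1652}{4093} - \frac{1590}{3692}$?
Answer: $- \frac{204343}{7555678} \approx -0.027045$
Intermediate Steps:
$\frac{1652}{4093} - \frac{1590}{3692} = 1652 \cdot \frac{1}{4093} - \frac{795}{1846} = \frac{1652}{4093} - \frac{795}{1846} = - \frac{204343}{7555678}$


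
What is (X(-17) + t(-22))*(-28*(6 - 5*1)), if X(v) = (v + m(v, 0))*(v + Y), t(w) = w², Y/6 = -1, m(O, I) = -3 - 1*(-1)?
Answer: -25788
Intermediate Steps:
m(O, I) = -2 (m(O, I) = -3 + 1 = -2)
Y = -6 (Y = 6*(-1) = -6)
X(v) = (-6 + v)*(-2 + v) (X(v) = (v - 2)*(v - 6) = (-2 + v)*(-6 + v) = (-6 + v)*(-2 + v))
(X(-17) + t(-22))*(-28*(6 - 5*1)) = ((12 + (-17)² - 8*(-17)) + (-22)²)*(-28*(6 - 5*1)) = ((12 + 289 + 136) + 484)*(-28*(6 - 5)) = (437 + 484)*(-28*1) = 921*(-28) = -25788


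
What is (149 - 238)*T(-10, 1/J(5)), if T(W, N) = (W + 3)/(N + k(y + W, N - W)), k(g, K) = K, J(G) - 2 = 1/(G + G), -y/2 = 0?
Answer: 13083/230 ≈ 56.883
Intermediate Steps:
y = 0 (y = -2*0 = 0)
J(G) = 2 + 1/(2*G) (J(G) = 2 + 1/(G + G) = 2 + 1/(2*G))
T(W, N) = (3 + W)/(-W + 2*N) (T(W, N) = (W + 3)/(N + (N - W)) = (3 + W)/(-W + 2*N))
(149 - 238)*T(-10, 1/J(5)) = (149 - 238)*((3 - 10)/(-1*(-10) + 2/(2 + (½)/5))) = -89*(-7)/(10 + 2/(2 + (½)*(⅕))) = -89*(-7)/(10 + 2/(2 + ⅒)) = -89*(-7)/(10 + 2/(21/10)) = -89*(-7)/(10 + 2*(10/21)) = -89*(-7)/(10 + 20/21) = -89*(-7)/230/21 = -1869*(-7)/230 = -89*(-147/230) = 13083/230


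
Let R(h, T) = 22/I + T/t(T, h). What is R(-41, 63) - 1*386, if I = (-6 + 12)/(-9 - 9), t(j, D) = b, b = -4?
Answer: -1871/4 ≈ -467.75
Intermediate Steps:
t(j, D) = -4
I = -⅓ (I = 6/(-18) = 6*(-1/18) = -⅓ ≈ -0.33333)
R(h, T) = -66 - T/4 (R(h, T) = 22/(-⅓) + T/(-4) = 22*(-3) + T*(-¼) = -66 - T/4)
R(-41, 63) - 1*386 = (-66 - ¼*63) - 1*386 = (-66 - 63/4) - 386 = -327/4 - 386 = -1871/4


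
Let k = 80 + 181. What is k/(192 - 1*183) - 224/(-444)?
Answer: 3275/111 ≈ 29.505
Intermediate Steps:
k = 261
k/(192 - 1*183) - 224/(-444) = 261/(192 - 1*183) - 224/(-444) = 261/(192 - 183) - 224*(-1/444) = 261/9 + 56/111 = 261*(1/9) + 56/111 = 29 + 56/111 = 3275/111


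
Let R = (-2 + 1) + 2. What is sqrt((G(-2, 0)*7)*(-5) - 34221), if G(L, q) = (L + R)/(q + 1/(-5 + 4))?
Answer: 4*I*sqrt(2141) ≈ 185.08*I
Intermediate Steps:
R = 1 (R = -1 + 2 = 1)
G(L, q) = (1 + L)/(-1 + q) (G(L, q) = (L + 1)/(q + 1/(-5 + 4)) = (1 + L)/(q + 1/(-1)) = (1 + L)/(q - 1) = (1 + L)/(-1 + q))
sqrt((G(-2, 0)*7)*(-5) - 34221) = sqrt((((1 - 2)/(-1 + 0))*7)*(-5) - 34221) = sqrt(((-1/(-1))*7)*(-5) - 34221) = sqrt((-1*(-1)*7)*(-5) - 34221) = sqrt((1*7)*(-5) - 34221) = sqrt(7*(-5) - 34221) = sqrt(-35 - 34221) = sqrt(-34256) = 4*I*sqrt(2141)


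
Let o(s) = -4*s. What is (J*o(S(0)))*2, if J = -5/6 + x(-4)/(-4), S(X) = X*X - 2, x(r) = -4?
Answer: 8/3 ≈ 2.6667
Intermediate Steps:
S(X) = -2 + X**2 (S(X) = X**2 - 2 = -2 + X**2)
J = 1/6 (J = -5/6 - 4/(-4) = -5*1/6 - 4*(-1/4) = -5/6 + 1 = 1/6 ≈ 0.16667)
(J*o(S(0)))*2 = ((-4*(-2 + 0**2))/6)*2 = ((-4*(-2 + 0))/6)*2 = ((-4*(-2))/6)*2 = ((1/6)*8)*2 = (4/3)*2 = 8/3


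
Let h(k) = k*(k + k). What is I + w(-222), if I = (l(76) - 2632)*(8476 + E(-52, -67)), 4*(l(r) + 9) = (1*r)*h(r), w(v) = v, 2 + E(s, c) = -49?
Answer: 1826935753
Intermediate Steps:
E(s, c) = -51 (E(s, c) = -2 - 49 = -51)
h(k) = 2*k² (h(k) = k*(2*k) = 2*k²)
l(r) = -9 + r³/2 (l(r) = -9 + ((1*r)*(2*r²))/4 = -9 + (r*(2*r²))/4 = -9 + (2*r³)/4 = -9 + r³/2)
I = 1826935975 (I = ((-9 + (½)*76³) - 2632)*(8476 - 51) = ((-9 + (½)*438976) - 2632)*8425 = ((-9 + 219488) - 2632)*8425 = (219479 - 2632)*8425 = 216847*8425 = 1826935975)
I + w(-222) = 1826935975 - 222 = 1826935753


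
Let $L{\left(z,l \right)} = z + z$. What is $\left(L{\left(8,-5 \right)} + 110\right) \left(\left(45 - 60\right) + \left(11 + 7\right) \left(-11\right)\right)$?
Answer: $-26838$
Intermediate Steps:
$L{\left(z,l \right)} = 2 z$
$\left(L{\left(8,-5 \right)} + 110\right) \left(\left(45 - 60\right) + \left(11 + 7\right) \left(-11\right)\right) = \left(2 \cdot 8 + 110\right) \left(\left(45 - 60\right) + \left(11 + 7\right) \left(-11\right)\right) = \left(16 + 110\right) \left(-15 + 18 \left(-11\right)\right) = 126 \left(-15 - 198\right) = 126 \left(-213\right) = -26838$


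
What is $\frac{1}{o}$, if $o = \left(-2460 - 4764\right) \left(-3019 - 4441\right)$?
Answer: $\frac{1}{53891040} \approx 1.8556 \cdot 10^{-8}$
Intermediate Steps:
$o = 53891040$ ($o = \left(-7224\right) \left(-7460\right) = 53891040$)
$\frac{1}{o} = \frac{1}{53891040}$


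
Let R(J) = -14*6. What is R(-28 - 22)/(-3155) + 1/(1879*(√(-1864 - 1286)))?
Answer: 84/3155 - I*√14/394590 ≈ 0.026624 - 9.4824e-6*I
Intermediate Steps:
R(J) = -84
R(-28 - 22)/(-3155) + 1/(1879*(√(-1864 - 1286))) = -84/(-3155) + 1/(1879*(√(-1864 - 1286))) = -84*(-1/3155) + 1/(1879*(√(-3150))) = 84/3155 + 1/(1879*((15*I*√14))) = 84/3155 + (-I*√14/210)/1879 = 84/3155 - I*√14/394590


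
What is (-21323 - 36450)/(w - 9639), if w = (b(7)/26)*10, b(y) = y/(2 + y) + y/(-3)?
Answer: 6759441/1127833 ≈ 5.9933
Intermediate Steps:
b(y) = -y/3 + y/(2 + y) (b(y) = y/(2 + y) + y*(-⅓) = y/(2 + y) - y/3 = -y/3 + y/(2 + y))
w = -70/117 (w = (((⅓)*7*(1 - 1*7)/(2 + 7))/26)*10 = (((⅓)*7*(1 - 7)/9)*(1/26))*10 = (((⅓)*7*(⅑)*(-6))*(1/26))*10 = -14/9*1/26*10 = -7/117*10 = -70/117 ≈ -0.59829)
(-21323 - 36450)/(w - 9639) = (-21323 - 36450)/(-70/117 - 9639) = -57773/(-1127833/117) = -57773*(-117/1127833) = 6759441/1127833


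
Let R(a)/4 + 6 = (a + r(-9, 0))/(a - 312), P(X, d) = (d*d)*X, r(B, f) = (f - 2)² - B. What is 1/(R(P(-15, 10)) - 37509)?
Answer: -453/17000962 ≈ -2.6646e-5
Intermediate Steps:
r(B, f) = (-2 + f)² - B
P(X, d) = X*d² (P(X, d) = d²*X = X*d²)
R(a) = -24 + 4*(13 + a)/(-312 + a) (R(a) = -24 + 4*((a + ((-2 + 0)² - 1*(-9)))/(a - 312)) = -24 + 4*((a + ((-2)² + 9))/(-312 + a)) = -24 + 4*((a + (4 + 9))/(-312 + a)) = -24 + 4*((a + 13)/(-312 + a)) = -24 + 4*((13 + a)/(-312 + a)) = -24 + 4*(13 + a)/(-312 + a))
1/(R(P(-15, 10)) - 37509) = 1/(20*(377 - (-15)*10²)/(-312 - 15*10²) - 37509) = 1/(20*(377 - (-15)*100)/(-312 - 15*100) - 37509) = 1/(20*(377 - 1*(-1500))/(-312 - 1500) - 37509) = 1/(20*(377 + 1500)/(-1812) - 37509) = 1/(20*(-1/1812)*1877 - 37509) = 1/(-9385/453 - 37509) = 1/(-17000962/453) = -453/17000962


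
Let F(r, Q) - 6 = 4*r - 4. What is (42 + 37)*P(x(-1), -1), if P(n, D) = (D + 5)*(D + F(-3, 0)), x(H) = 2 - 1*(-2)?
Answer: -3476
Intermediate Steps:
F(r, Q) = 2 + 4*r (F(r, Q) = 6 + (4*r - 4) = 6 + (-4 + 4*r) = 2 + 4*r)
x(H) = 4 (x(H) = 2 + 2 = 4)
P(n, D) = (-10 + D)*(5 + D) (P(n, D) = (D + 5)*(D + (2 + 4*(-3))) = (5 + D)*(D + (2 - 12)) = (5 + D)*(D - 10) = (5 + D)*(-10 + D) = (-10 + D)*(5 + D))
(42 + 37)*P(x(-1), -1) = (42 + 37)*(-50 + (-1)² - 5*(-1)) = 79*(-50 + 1 + 5) = 79*(-44) = -3476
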